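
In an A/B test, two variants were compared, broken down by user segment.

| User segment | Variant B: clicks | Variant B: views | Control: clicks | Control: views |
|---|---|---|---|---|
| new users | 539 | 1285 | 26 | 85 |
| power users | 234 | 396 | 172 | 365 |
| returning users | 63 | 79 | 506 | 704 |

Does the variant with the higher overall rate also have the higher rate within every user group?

New users: Variant B 539/1285 = 41.9%, Control 26/85 = 30.6% → Variant B
Power users: Variant B 234/396 = 59.1%, Control 172/365 = 47.1% → Variant B
Returning users: Variant B 63/79 = 79.7%, Control 506/704 = 71.9% → Variant B
Overall: Variant B 836/1760 = 47.5%, Control 704/1154 = 61.0% → Control
Variant B wins each user group but Control wins overall — the comparison reverses. Variant B's views skew toward new users, which has a lower base rate.

No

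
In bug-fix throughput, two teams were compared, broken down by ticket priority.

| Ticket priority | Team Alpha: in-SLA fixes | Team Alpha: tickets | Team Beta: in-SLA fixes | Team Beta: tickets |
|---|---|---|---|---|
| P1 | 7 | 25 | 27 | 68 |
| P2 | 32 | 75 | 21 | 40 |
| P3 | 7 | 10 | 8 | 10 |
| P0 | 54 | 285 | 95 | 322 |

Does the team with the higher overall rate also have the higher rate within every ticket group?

Yes

P1: Team Alpha 7/25 = 28.0%, Team Beta 27/68 = 39.7% → Team Beta
P2: Team Alpha 32/75 = 42.7%, Team Beta 21/40 = 52.5% → Team Beta
P3: Team Alpha 7/10 = 70.0%, Team Beta 8/10 = 80.0% → Team Beta
P0: Team Alpha 54/285 = 18.9%, Team Beta 95/322 = 29.5% → Team Beta
Overall: Team Alpha 100/395 = 25.3%, Team Beta 151/440 = 34.3% → Team Beta
Team Beta wins overall and in every ticket group — no reversal.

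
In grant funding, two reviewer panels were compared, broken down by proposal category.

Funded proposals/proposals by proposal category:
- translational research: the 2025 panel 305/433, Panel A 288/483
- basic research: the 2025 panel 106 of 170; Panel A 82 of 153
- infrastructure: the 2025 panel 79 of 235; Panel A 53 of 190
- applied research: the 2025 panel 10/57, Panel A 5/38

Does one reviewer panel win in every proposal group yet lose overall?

Translational research: the 2025 panel 305/433 = 70.4%, Panel A 288/483 = 59.6% → the 2025 panel
Basic research: the 2025 panel 106/170 = 62.4%, Panel A 82/153 = 53.6% → the 2025 panel
Infrastructure: the 2025 panel 79/235 = 33.6%, Panel A 53/190 = 27.9% → the 2025 panel
Applied research: the 2025 panel 10/57 = 17.5%, Panel A 5/38 = 13.2% → the 2025 panel
Overall: the 2025 panel 500/895 = 55.9%, Panel A 428/864 = 49.5% → the 2025 panel
The 2025 panel wins overall and in every proposal group — no reversal.

No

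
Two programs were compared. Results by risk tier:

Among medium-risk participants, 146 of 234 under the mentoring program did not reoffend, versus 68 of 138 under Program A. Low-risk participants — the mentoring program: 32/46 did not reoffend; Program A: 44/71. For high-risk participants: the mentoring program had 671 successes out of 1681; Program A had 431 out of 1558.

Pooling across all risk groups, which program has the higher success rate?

the mentoring program

Medium-risk: the mentoring program 146/234 = 62.4%, Program A 68/138 = 49.3% → the mentoring program
Low-risk: the mentoring program 32/46 = 69.6%, Program A 44/71 = 62.0% → the mentoring program
High-risk: the mentoring program 671/1681 = 39.9%, Program A 431/1558 = 27.7% → the mentoring program
Overall: the mentoring program 849/1961 = 43.3%, Program A 543/1767 = 30.7% → the mentoring program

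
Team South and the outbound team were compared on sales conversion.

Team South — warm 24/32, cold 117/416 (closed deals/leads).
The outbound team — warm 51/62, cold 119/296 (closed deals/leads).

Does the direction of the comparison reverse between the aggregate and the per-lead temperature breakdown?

Warm: Team South 24/32 = 75.0%, the outbound team 51/62 = 82.3% → the outbound team
Cold: Team South 117/416 = 28.1%, the outbound team 119/296 = 40.2% → the outbound team
Overall: Team South 141/448 = 31.5%, the outbound team 170/358 = 47.5% → the outbound team
The outbound team wins overall and in every lead group — no reversal.

No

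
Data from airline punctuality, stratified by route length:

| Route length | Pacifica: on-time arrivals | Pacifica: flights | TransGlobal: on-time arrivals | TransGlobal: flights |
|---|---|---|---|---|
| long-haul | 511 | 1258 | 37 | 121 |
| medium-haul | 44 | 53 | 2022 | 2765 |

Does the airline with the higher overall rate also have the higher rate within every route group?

Long-haul: Pacifica 511/1258 = 40.6%, TransGlobal 37/121 = 30.6% → Pacifica
Medium-haul: Pacifica 44/53 = 83.0%, TransGlobal 2022/2765 = 73.1% → Pacifica
Overall: Pacifica 555/1311 = 42.3%, TransGlobal 2059/2886 = 71.3% → TransGlobal
Pacifica wins each route group but TransGlobal wins overall — the comparison reverses. Pacifica's flights skew toward long-haul, which has a lower base rate.

No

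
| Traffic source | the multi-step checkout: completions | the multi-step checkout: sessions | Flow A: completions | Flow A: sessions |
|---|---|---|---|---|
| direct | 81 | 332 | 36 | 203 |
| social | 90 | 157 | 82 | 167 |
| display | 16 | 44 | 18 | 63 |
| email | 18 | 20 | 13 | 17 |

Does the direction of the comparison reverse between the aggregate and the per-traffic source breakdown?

No

Direct: the multi-step checkout 81/332 = 24.4%, Flow A 36/203 = 17.7% → the multi-step checkout
Social: the multi-step checkout 90/157 = 57.3%, Flow A 82/167 = 49.1% → the multi-step checkout
Display: the multi-step checkout 16/44 = 36.4%, Flow A 18/63 = 28.6% → the multi-step checkout
Email: the multi-step checkout 18/20 = 90.0%, Flow A 13/17 = 76.5% → the multi-step checkout
Overall: the multi-step checkout 205/553 = 37.1%, Flow A 149/450 = 33.1% → the multi-step checkout
The multi-step checkout wins overall and in every traffic group — no reversal.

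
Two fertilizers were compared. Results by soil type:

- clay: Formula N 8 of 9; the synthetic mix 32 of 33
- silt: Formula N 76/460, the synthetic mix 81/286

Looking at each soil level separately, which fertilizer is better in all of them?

Clay: Formula N 8/9 = 88.9%, the synthetic mix 32/33 = 97.0% → the synthetic mix
Silt: Formula N 76/460 = 16.5%, the synthetic mix 81/286 = 28.3% → the synthetic mix
The synthetic mix has the higher rate in both groups.

the synthetic mix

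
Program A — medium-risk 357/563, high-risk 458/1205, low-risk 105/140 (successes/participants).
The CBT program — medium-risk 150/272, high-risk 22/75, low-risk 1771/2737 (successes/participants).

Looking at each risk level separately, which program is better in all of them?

Program A

Medium-risk: Program A 357/563 = 63.4%, the CBT program 150/272 = 55.1% → Program A
High-risk: Program A 458/1205 = 38.0%, the CBT program 22/75 = 29.3% → Program A
Low-risk: Program A 105/140 = 75.0%, the CBT program 1771/2737 = 64.7% → Program A
Program A has the higher rate in all 3 groups.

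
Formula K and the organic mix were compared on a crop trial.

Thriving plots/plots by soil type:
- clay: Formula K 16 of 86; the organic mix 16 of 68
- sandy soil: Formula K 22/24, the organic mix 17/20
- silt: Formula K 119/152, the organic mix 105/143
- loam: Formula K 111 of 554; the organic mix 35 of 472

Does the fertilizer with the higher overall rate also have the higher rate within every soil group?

No

Clay: Formula K 16/86 = 18.6%, the organic mix 16/68 = 23.5% → the organic mix
Sandy soil: Formula K 22/24 = 91.7%, the organic mix 17/20 = 85.0% → Formula K
Silt: Formula K 119/152 = 78.3%, the organic mix 105/143 = 73.4% → Formula K
Loam: Formula K 111/554 = 20.0%, the organic mix 35/472 = 7.4% → Formula K
Overall: Formula K 268/816 = 32.8%, the organic mix 173/703 = 24.6% → Formula K
Neither sweeps: Formula K wins 3 of 4 groups, the organic mix wins 1. Formula K wins overall but not every group — no Simpson reversal.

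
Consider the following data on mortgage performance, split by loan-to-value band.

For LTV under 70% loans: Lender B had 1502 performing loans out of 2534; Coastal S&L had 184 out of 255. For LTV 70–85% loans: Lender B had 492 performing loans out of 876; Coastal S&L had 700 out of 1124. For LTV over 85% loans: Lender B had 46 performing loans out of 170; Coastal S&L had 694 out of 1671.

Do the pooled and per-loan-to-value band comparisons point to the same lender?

No

LTV under 70%: Lender B 1502/2534 = 59.3%, Coastal S&L 184/255 = 72.2% → Coastal S&L
LTV 70–85%: Lender B 492/876 = 56.2%, Coastal S&L 700/1124 = 62.3% → Coastal S&L
LTV over 85%: Lender B 46/170 = 27.1%, Coastal S&L 694/1671 = 41.5% → Coastal S&L
Overall: Lender B 2040/3580 = 57.0%, Coastal S&L 1578/3050 = 51.7% → Lender B
Coastal S&L wins each loan-to-value group but Lender B wins overall — the comparison reverses. Coastal S&L's loans skew toward LTV over 85%, which has a lower base rate.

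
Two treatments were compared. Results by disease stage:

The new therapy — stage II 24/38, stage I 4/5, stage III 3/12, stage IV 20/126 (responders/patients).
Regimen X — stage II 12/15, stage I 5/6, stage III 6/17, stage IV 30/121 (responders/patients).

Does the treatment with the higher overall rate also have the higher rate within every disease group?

Yes

Stage II: the new therapy 24/38 = 63.2%, Regimen X 12/15 = 80.0% → Regimen X
Stage I: the new therapy 4/5 = 80.0%, Regimen X 5/6 = 83.3% → Regimen X
Stage III: the new therapy 3/12 = 25.0%, Regimen X 6/17 = 35.3% → Regimen X
Stage IV: the new therapy 20/126 = 15.9%, Regimen X 30/121 = 24.8% → Regimen X
Overall: the new therapy 51/181 = 28.2%, Regimen X 53/159 = 33.3% → Regimen X
Regimen X wins overall and in every disease group — no reversal.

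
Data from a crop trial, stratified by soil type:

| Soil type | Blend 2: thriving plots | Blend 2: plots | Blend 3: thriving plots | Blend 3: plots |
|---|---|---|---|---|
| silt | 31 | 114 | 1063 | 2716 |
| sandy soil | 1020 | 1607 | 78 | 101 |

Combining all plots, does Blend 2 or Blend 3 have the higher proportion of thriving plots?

Blend 2

Silt: Blend 2 31/114 = 27.2%, Blend 3 1063/2716 = 39.1% → Blend 3
Sandy soil: Blend 2 1020/1607 = 63.5%, Blend 3 78/101 = 77.2% → Blend 3
Overall: Blend 2 1051/1721 = 61.1%, Blend 3 1141/2817 = 40.5% → Blend 2
(Blend 3 wins every soil group but Blend 2 wins overall — Blend 3's plots skew toward the low-rate silt group.)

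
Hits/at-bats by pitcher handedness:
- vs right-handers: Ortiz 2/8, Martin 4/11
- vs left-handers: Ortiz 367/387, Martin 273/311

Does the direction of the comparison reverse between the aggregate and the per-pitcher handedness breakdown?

Vs right-handers: Ortiz 2/8 = 25.0%, Martin 4/11 = 36.4% → Martin
Vs left-handers: Ortiz 367/387 = 94.8%, Martin 273/311 = 87.8% → Ortiz
Overall: Ortiz 369/395 = 93.4%, Martin 277/322 = 86.0% → Ortiz
Neither sweeps: Ortiz wins 1 of 2 groups, Martin wins 1. Ortiz wins overall but not every group — no Simpson reversal.

No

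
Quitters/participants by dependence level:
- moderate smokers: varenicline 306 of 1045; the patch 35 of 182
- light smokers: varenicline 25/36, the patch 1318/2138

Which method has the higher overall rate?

the patch

Moderate smokers: varenicline 306/1045 = 29.3%, the patch 35/182 = 19.2% → varenicline
Light smokers: varenicline 25/36 = 69.4%, the patch 1318/2138 = 61.6% → varenicline
Overall: varenicline 331/1081 = 30.6%, the patch 1353/2320 = 58.3% → the patch
(Varenicline wins every dependence group but the patch wins overall — varenicline's participants skew toward the low-rate moderate smokers group.)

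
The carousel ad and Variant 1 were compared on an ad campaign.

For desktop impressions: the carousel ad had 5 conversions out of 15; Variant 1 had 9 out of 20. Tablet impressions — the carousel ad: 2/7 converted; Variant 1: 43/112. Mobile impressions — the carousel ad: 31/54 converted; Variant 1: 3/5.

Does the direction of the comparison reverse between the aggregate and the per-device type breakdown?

Desktop: the carousel ad 5/15 = 33.3%, Variant 1 9/20 = 45.0% → Variant 1
Tablet: the carousel ad 2/7 = 28.6%, Variant 1 43/112 = 38.4% → Variant 1
Mobile: the carousel ad 31/54 = 57.4%, Variant 1 3/5 = 60.0% → Variant 1
Overall: the carousel ad 38/76 = 50.0%, Variant 1 55/137 = 40.1% → the carousel ad
Variant 1 wins each device group but the carousel ad wins overall — the comparison reverses. Variant 1's impressions skew toward tablet, which has a lower base rate.

Yes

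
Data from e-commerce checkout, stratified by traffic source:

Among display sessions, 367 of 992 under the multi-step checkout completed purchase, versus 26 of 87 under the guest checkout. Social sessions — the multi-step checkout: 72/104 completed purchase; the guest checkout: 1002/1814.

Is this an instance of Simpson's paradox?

Yes

Display: the multi-step checkout 367/992 = 37.0%, the guest checkout 26/87 = 29.9% → the multi-step checkout
Social: the multi-step checkout 72/104 = 69.2%, the guest checkout 1002/1814 = 55.2% → the multi-step checkout
Overall: the multi-step checkout 439/1096 = 40.1%, the guest checkout 1028/1901 = 54.1% → the guest checkout
The multi-step checkout wins each traffic group but the guest checkout wins overall — the comparison reverses. The multi-step checkout's sessions skew toward display, which has a lower base rate.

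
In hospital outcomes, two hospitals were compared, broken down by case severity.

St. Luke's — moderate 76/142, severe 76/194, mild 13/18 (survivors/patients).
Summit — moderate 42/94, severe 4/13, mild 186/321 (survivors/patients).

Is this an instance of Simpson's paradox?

Moderate: St. Luke's 76/142 = 53.5%, Summit 42/94 = 44.7% → St. Luke's
Severe: St. Luke's 76/194 = 39.2%, Summit 4/13 = 30.8% → St. Luke's
Mild: St. Luke's 13/18 = 72.2%, Summit 186/321 = 57.9% → St. Luke's
Overall: St. Luke's 165/354 = 46.6%, Summit 232/428 = 54.2% → Summit
St. Luke's wins each case group but Summit wins overall — the comparison reverses. St. Luke's's patients skew toward severe, which has a lower base rate.

Yes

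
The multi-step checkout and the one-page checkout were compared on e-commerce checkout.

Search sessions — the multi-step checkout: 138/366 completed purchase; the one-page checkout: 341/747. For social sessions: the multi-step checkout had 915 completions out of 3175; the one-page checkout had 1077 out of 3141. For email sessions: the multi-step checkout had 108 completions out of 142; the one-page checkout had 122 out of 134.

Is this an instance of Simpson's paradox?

Search: the multi-step checkout 138/366 = 37.7%, the one-page checkout 341/747 = 45.6% → the one-page checkout
Social: the multi-step checkout 915/3175 = 28.8%, the one-page checkout 1077/3141 = 34.3% → the one-page checkout
Email: the multi-step checkout 108/142 = 76.1%, the one-page checkout 122/134 = 91.0% → the one-page checkout
Overall: the multi-step checkout 1161/3683 = 31.5%, the one-page checkout 1540/4022 = 38.3% → the one-page checkout
The one-page checkout wins overall and in every traffic group — no reversal.

No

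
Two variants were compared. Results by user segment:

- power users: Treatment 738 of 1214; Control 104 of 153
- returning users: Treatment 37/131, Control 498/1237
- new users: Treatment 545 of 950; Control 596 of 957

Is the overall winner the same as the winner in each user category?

Power users: Treatment 738/1214 = 60.8%, Control 104/153 = 68.0% → Control
Returning users: Treatment 37/131 = 28.2%, Control 498/1237 = 40.3% → Control
New users: Treatment 545/950 = 57.4%, Control 596/957 = 62.3% → Control
Overall: Treatment 1320/2295 = 57.5%, Control 1198/2347 = 51.0% → Treatment
Control wins each user group but Treatment wins overall — the comparison reverses. Control's views skew toward returning users, which has a lower base rate.

No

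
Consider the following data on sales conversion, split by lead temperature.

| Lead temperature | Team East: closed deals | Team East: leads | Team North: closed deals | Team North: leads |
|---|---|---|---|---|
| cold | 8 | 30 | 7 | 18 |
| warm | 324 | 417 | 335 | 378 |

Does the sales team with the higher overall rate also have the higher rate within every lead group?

Cold: Team East 8/30 = 26.7%, Team North 7/18 = 38.9% → Team North
Warm: Team East 324/417 = 77.7%, Team North 335/378 = 88.6% → Team North
Overall: Team East 332/447 = 74.3%, Team North 342/396 = 86.4% → Team North
Team North wins overall and in every lead group — no reversal.

Yes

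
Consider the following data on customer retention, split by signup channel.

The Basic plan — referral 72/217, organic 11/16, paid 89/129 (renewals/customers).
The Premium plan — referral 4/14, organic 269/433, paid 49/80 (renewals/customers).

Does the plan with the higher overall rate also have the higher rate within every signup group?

No

Referral: the Basic plan 72/217 = 33.2%, the Premium plan 4/14 = 28.6% → the Basic plan
Organic: the Basic plan 11/16 = 68.8%, the Premium plan 269/433 = 62.1% → the Basic plan
Paid: the Basic plan 89/129 = 69.0%, the Premium plan 49/80 = 61.2% → the Basic plan
Overall: the Basic plan 172/362 = 47.5%, the Premium plan 322/527 = 61.1% → the Premium plan
The Basic plan wins each signup group but the Premium plan wins overall — the comparison reverses. The Basic plan's customers skew toward referral, which has a lower base rate.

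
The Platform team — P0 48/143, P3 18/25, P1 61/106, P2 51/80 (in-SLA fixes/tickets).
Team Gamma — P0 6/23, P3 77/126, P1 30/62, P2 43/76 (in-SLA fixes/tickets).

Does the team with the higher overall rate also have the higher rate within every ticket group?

P0: the Platform team 48/143 = 33.6%, Team Gamma 6/23 = 26.1% → the Platform team
P3: the Platform team 18/25 = 72.0%, Team Gamma 77/126 = 61.1% → the Platform team
P1: the Platform team 61/106 = 57.5%, Team Gamma 30/62 = 48.4% → the Platform team
P2: the Platform team 51/80 = 63.8%, Team Gamma 43/76 = 56.6% → the Platform team
Overall: the Platform team 178/354 = 50.3%, Team Gamma 156/287 = 54.4% → Team Gamma
The Platform team wins each ticket group but Team Gamma wins overall — the comparison reverses. The Platform team's tickets skew toward P0, which has a lower base rate.

No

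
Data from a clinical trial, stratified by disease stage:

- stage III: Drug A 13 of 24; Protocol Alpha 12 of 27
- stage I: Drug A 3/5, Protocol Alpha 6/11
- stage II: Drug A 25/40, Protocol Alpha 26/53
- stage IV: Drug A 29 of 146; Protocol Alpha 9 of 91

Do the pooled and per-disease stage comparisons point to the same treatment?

Stage III: Drug A 13/24 = 54.2%, Protocol Alpha 12/27 = 44.4% → Drug A
Stage I: Drug A 3/5 = 60.0%, Protocol Alpha 6/11 = 54.5% → Drug A
Stage II: Drug A 25/40 = 62.5%, Protocol Alpha 26/53 = 49.1% → Drug A
Stage IV: Drug A 29/146 = 19.9%, Protocol Alpha 9/91 = 9.9% → Drug A
Overall: Drug A 70/215 = 32.6%, Protocol Alpha 53/182 = 29.1% → Drug A
Drug A wins overall and in every disease group — no reversal.

Yes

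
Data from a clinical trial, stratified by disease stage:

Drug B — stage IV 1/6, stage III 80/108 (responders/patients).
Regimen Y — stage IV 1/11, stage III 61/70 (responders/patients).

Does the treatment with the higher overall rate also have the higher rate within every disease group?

Stage IV: Drug B 1/6 = 16.7%, Regimen Y 1/11 = 9.1% → Drug B
Stage III: Drug B 80/108 = 74.1%, Regimen Y 61/70 = 87.1% → Regimen Y
Overall: Drug B 81/114 = 71.1%, Regimen Y 62/81 = 76.5% → Regimen Y
Neither sweeps: Drug B wins 1 of 2 groups, Regimen Y wins 1. Regimen Y wins overall but not every group — no Simpson reversal.

No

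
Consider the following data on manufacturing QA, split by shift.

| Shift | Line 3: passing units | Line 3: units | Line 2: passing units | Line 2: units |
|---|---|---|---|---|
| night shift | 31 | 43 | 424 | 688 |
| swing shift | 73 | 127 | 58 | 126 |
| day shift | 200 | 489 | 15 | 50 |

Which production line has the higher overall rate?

Night shift: Line 3 31/43 = 72.1%, Line 2 424/688 = 61.6% → Line 3
Swing shift: Line 3 73/127 = 57.5%, Line 2 58/126 = 46.0% → Line 3
Day shift: Line 3 200/489 = 40.9%, Line 2 15/50 = 30.0% → Line 3
Overall: Line 3 304/659 = 46.1%, Line 2 497/864 = 57.5% → Line 2
(Line 3 wins every shift group but Line 2 wins overall — Line 3's units skew toward the low-rate day shift group.)

Line 2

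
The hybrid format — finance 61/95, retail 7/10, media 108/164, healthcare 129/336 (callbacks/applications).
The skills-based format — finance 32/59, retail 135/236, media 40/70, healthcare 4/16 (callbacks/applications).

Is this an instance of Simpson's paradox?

Yes

Finance: the hybrid format 61/95 = 64.2%, the skills-based format 32/59 = 54.2% → the hybrid format
Retail: the hybrid format 7/10 = 70.0%, the skills-based format 135/236 = 57.2% → the hybrid format
Media: the hybrid format 108/164 = 65.9%, the skills-based format 40/70 = 57.1% → the hybrid format
Healthcare: the hybrid format 129/336 = 38.4%, the skills-based format 4/16 = 25.0% → the hybrid format
Overall: the hybrid format 305/605 = 50.4%, the skills-based format 211/381 = 55.4% → the skills-based format
The hybrid format wins each industry group but the skills-based format wins overall — the comparison reverses. The hybrid format's applications skew toward healthcare, which has a lower base rate.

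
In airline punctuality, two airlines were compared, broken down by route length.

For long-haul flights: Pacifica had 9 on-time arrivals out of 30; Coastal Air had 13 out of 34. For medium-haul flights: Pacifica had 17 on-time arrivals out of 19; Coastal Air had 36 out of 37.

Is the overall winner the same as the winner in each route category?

Long-haul: Pacifica 9/30 = 30.0%, Coastal Air 13/34 = 38.2% → Coastal Air
Medium-haul: Pacifica 17/19 = 89.5%, Coastal Air 36/37 = 97.3% → Coastal Air
Overall: Pacifica 26/49 = 53.1%, Coastal Air 49/71 = 69.0% → Coastal Air
Coastal Air wins overall and in every route group — no reversal.

Yes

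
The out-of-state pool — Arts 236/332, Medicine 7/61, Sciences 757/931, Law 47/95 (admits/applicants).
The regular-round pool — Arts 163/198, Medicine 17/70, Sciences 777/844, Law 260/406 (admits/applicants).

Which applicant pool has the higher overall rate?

Arts: the out-of-state pool 236/332 = 71.1%, the regular-round pool 163/198 = 82.3% → the regular-round pool
Medicine: the out-of-state pool 7/61 = 11.5%, the regular-round pool 17/70 = 24.3% → the regular-round pool
Sciences: the out-of-state pool 757/931 = 81.3%, the regular-round pool 777/844 = 92.1% → the regular-round pool
Law: the out-of-state pool 47/95 = 49.5%, the regular-round pool 260/406 = 64.0% → the regular-round pool
Overall: the out-of-state pool 1047/1419 = 73.8%, the regular-round pool 1217/1518 = 80.2% → the regular-round pool

the regular-round pool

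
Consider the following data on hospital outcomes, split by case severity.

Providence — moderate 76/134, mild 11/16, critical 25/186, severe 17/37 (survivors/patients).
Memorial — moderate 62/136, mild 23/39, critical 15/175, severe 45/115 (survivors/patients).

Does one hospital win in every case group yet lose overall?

No

Moderate: Providence 76/134 = 56.7%, Memorial 62/136 = 45.6% → Providence
Mild: Providence 11/16 = 68.8%, Memorial 23/39 = 59.0% → Providence
Critical: Providence 25/186 = 13.4%, Memorial 15/175 = 8.6% → Providence
Severe: Providence 17/37 = 45.9%, Memorial 45/115 = 39.1% → Providence
Overall: Providence 129/373 = 34.6%, Memorial 145/465 = 31.2% → Providence
Providence wins overall and in every case group — no reversal.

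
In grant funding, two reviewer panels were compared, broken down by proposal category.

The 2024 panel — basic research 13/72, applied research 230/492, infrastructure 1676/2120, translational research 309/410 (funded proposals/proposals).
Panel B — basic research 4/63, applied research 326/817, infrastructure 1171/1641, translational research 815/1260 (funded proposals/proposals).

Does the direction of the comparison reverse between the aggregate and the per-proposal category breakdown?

Basic research: the 2024 panel 13/72 = 18.1%, Panel B 4/63 = 6.3% → the 2024 panel
Applied research: the 2024 panel 230/492 = 46.7%, Panel B 326/817 = 39.9% → the 2024 panel
Infrastructure: the 2024 panel 1676/2120 = 79.1%, Panel B 1171/1641 = 71.4% → the 2024 panel
Translational research: the 2024 panel 309/410 = 75.4%, Panel B 815/1260 = 64.7% → the 2024 panel
Overall: the 2024 panel 2228/3094 = 72.0%, Panel B 2316/3781 = 61.3% → the 2024 panel
The 2024 panel wins overall and in every proposal group — no reversal.

No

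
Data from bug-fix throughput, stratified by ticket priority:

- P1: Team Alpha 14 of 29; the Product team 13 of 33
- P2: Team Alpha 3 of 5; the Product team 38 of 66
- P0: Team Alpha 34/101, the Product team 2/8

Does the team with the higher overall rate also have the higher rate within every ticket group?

No

P1: Team Alpha 14/29 = 48.3%, the Product team 13/33 = 39.4% → Team Alpha
P2: Team Alpha 3/5 = 60.0%, the Product team 38/66 = 57.6% → Team Alpha
P0: Team Alpha 34/101 = 33.7%, the Product team 2/8 = 25.0% → Team Alpha
Overall: Team Alpha 51/135 = 37.8%, the Product team 53/107 = 49.5% → the Product team
Team Alpha wins each ticket group but the Product team wins overall — the comparison reverses. Team Alpha's tickets skew toward P0, which has a lower base rate.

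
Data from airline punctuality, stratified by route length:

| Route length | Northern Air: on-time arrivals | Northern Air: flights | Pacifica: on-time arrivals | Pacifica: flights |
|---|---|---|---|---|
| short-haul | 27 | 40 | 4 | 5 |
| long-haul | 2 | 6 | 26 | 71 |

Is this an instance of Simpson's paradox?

Short-haul: Northern Air 27/40 = 67.5%, Pacifica 4/5 = 80.0% → Pacifica
Long-haul: Northern Air 2/6 = 33.3%, Pacifica 26/71 = 36.6% → Pacifica
Overall: Northern Air 29/46 = 63.0%, Pacifica 30/76 = 39.5% → Northern Air
Pacifica wins each route group but Northern Air wins overall — the comparison reverses. Pacifica's flights skew toward long-haul, which has a lower base rate.

Yes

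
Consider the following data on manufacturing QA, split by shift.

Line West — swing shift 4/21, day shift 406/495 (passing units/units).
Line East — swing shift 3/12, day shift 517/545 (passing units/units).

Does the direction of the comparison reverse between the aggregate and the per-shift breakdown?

No

Swing shift: Line West 4/21 = 19.0%, Line East 3/12 = 25.0% → Line East
Day shift: Line West 406/495 = 82.0%, Line East 517/545 = 94.9% → Line East
Overall: Line West 410/516 = 79.5%, Line East 520/557 = 93.4% → Line East
Line East wins overall and in every shift group — no reversal.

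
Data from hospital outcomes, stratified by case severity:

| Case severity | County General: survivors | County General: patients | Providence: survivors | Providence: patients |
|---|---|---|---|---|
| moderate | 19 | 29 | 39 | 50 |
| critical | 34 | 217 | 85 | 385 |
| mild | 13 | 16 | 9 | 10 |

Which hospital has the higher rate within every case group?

Moderate: County General 19/29 = 65.5%, Providence 39/50 = 78.0% → Providence
Critical: County General 34/217 = 15.7%, Providence 85/385 = 22.1% → Providence
Mild: County General 13/16 = 81.2%, Providence 9/10 = 90.0% → Providence
Providence has the higher rate in all 3 groups.

Providence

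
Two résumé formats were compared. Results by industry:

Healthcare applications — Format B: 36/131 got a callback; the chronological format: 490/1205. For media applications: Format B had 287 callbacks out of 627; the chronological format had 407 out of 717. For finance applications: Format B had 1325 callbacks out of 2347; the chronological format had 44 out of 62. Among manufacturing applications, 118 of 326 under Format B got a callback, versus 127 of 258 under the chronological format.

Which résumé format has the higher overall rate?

Healthcare: Format B 36/131 = 27.5%, the chronological format 490/1205 = 40.7% → the chronological format
Media: Format B 287/627 = 45.8%, the chronological format 407/717 = 56.8% → the chronological format
Finance: Format B 1325/2347 = 56.5%, the chronological format 44/62 = 71.0% → the chronological format
Manufacturing: Format B 118/326 = 36.2%, the chronological format 127/258 = 49.2% → the chronological format
Overall: Format B 1766/3431 = 51.5%, the chronological format 1068/2242 = 47.6% → Format B
(The chronological format wins every industry group but Format B wins overall — the chronological format's applications skew toward the low-rate healthcare group.)

Format B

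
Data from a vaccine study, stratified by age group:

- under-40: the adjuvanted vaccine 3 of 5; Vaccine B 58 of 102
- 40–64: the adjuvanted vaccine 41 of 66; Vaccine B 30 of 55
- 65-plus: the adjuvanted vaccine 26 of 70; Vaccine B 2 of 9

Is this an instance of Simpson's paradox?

Under-40: the adjuvanted vaccine 3/5 = 60.0%, Vaccine B 58/102 = 56.9% → the adjuvanted vaccine
40–64: the adjuvanted vaccine 41/66 = 62.1%, Vaccine B 30/55 = 54.5% → the adjuvanted vaccine
65-plus: the adjuvanted vaccine 26/70 = 37.1%, Vaccine B 2/9 = 22.2% → the adjuvanted vaccine
Overall: the adjuvanted vaccine 70/141 = 49.6%, Vaccine B 90/166 = 54.2% → Vaccine B
The adjuvanted vaccine wins each age group but Vaccine B wins overall — the comparison reverses. The adjuvanted vaccine's recipients skew toward 65-plus, which has a lower base rate.

Yes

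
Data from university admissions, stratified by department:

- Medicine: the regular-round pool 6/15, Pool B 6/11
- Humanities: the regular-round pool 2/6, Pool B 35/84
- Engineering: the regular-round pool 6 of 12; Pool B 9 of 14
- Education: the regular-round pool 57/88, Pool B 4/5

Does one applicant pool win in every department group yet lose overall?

Medicine: the regular-round pool 6/15 = 40.0%, Pool B 6/11 = 54.5% → Pool B
Humanities: the regular-round pool 2/6 = 33.3%, Pool B 35/84 = 41.7% → Pool B
Engineering: the regular-round pool 6/12 = 50.0%, Pool B 9/14 = 64.3% → Pool B
Education: the regular-round pool 57/88 = 64.8%, Pool B 4/5 = 80.0% → Pool B
Overall: the regular-round pool 71/121 = 58.7%, Pool B 54/114 = 47.4% → the regular-round pool
Pool B wins each department group but the regular-round pool wins overall — the comparison reverses. Pool B's applicants skew toward Humanities, which has a lower base rate.

Yes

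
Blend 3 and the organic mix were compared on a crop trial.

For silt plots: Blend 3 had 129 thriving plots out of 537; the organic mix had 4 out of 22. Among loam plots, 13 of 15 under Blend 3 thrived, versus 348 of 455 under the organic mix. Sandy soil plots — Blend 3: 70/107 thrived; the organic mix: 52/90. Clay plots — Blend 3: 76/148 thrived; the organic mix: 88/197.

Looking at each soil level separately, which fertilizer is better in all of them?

Silt: Blend 3 129/537 = 24.0%, the organic mix 4/22 = 18.2% → Blend 3
Loam: Blend 3 13/15 = 86.7%, the organic mix 348/455 = 76.5% → Blend 3
Sandy soil: Blend 3 70/107 = 65.4%, the organic mix 52/90 = 57.8% → Blend 3
Clay: Blend 3 76/148 = 51.4%, the organic mix 88/197 = 44.7% → Blend 3
Blend 3 has the higher rate in all 4 groups.

Blend 3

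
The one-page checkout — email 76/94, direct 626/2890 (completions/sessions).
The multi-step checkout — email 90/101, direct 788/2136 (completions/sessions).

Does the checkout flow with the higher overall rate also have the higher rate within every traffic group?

Yes

Email: the one-page checkout 76/94 = 80.9%, the multi-step checkout 90/101 = 89.1% → the multi-step checkout
Direct: the one-page checkout 626/2890 = 21.7%, the multi-step checkout 788/2136 = 36.9% → the multi-step checkout
Overall: the one-page checkout 702/2984 = 23.5%, the multi-step checkout 878/2237 = 39.2% → the multi-step checkout
The multi-step checkout wins overall and in every traffic group — no reversal.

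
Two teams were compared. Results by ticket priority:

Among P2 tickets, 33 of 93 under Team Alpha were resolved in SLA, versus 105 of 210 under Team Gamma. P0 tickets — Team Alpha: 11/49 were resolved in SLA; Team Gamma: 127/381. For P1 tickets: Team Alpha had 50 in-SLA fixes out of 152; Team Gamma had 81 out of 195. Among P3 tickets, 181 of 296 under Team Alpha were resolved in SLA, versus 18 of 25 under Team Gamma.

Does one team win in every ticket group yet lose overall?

Yes

P2: Team Alpha 33/93 = 35.5%, Team Gamma 105/210 = 50.0% → Team Gamma
P0: Team Alpha 11/49 = 22.4%, Team Gamma 127/381 = 33.3% → Team Gamma
P1: Team Alpha 50/152 = 32.9%, Team Gamma 81/195 = 41.5% → Team Gamma
P3: Team Alpha 181/296 = 61.1%, Team Gamma 18/25 = 72.0% → Team Gamma
Overall: Team Alpha 275/590 = 46.6%, Team Gamma 331/811 = 40.8% → Team Alpha
Team Gamma wins each ticket group but Team Alpha wins overall — the comparison reverses. Team Gamma's tickets skew toward P0, which has a lower base rate.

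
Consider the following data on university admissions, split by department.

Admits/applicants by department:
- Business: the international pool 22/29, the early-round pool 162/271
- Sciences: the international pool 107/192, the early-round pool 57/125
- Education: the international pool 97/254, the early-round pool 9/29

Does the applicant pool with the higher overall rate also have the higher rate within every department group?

Business: the international pool 22/29 = 75.9%, the early-round pool 162/271 = 59.8% → the international pool
Sciences: the international pool 107/192 = 55.7%, the early-round pool 57/125 = 45.6% → the international pool
Education: the international pool 97/254 = 38.2%, the early-round pool 9/29 = 31.0% → the international pool
Overall: the international pool 226/475 = 47.6%, the early-round pool 228/425 = 53.6% → the early-round pool
The international pool wins each department group but the early-round pool wins overall — the comparison reverses. The international pool's applicants skew toward Education, which has a lower base rate.

No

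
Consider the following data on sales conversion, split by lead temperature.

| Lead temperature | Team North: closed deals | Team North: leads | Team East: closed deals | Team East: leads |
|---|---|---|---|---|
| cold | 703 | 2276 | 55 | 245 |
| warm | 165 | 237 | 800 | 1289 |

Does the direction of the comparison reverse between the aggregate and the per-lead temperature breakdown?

Yes

Cold: Team North 703/2276 = 30.9%, Team East 55/245 = 22.4% → Team North
Warm: Team North 165/237 = 69.6%, Team East 800/1289 = 62.1% → Team North
Overall: Team North 868/2513 = 34.5%, Team East 855/1534 = 55.7% → Team East
Team North wins each lead group but Team East wins overall — the comparison reverses. Team North's leads skew toward cold, which has a lower base rate.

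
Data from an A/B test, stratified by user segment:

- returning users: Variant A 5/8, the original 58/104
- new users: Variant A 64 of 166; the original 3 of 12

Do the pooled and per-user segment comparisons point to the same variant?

Returning users: Variant A 5/8 = 62.5%, the original 58/104 = 55.8% → Variant A
New users: Variant A 64/166 = 38.6%, the original 3/12 = 25.0% → Variant A
Overall: Variant A 69/174 = 39.7%, the original 61/116 = 52.6% → the original
Variant A wins each user group but the original wins overall — the comparison reverses. Variant A's views skew toward new users, which has a lower base rate.

No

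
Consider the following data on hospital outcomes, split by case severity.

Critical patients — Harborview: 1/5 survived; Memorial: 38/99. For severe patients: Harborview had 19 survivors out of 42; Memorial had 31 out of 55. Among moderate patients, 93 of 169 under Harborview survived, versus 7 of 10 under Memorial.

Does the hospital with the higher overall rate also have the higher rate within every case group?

No

Critical: Harborview 1/5 = 20.0%, Memorial 38/99 = 38.4% → Memorial
Severe: Harborview 19/42 = 45.2%, Memorial 31/55 = 56.4% → Memorial
Moderate: Harborview 93/169 = 55.0%, Memorial 7/10 = 70.0% → Memorial
Overall: Harborview 113/216 = 52.3%, Memorial 76/164 = 46.3% → Harborview
Memorial wins each case group but Harborview wins overall — the comparison reverses. Memorial's patients skew toward critical, which has a lower base rate.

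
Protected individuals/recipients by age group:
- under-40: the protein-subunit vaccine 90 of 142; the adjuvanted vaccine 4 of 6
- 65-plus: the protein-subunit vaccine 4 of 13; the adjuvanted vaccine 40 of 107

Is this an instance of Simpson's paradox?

Under-40: the protein-subunit vaccine 90/142 = 63.4%, the adjuvanted vaccine 4/6 = 66.7% → the adjuvanted vaccine
65-plus: the protein-subunit vaccine 4/13 = 30.8%, the adjuvanted vaccine 40/107 = 37.4% → the adjuvanted vaccine
Overall: the protein-subunit vaccine 94/155 = 60.6%, the adjuvanted vaccine 44/113 = 38.9% → the protein-subunit vaccine
The adjuvanted vaccine wins each age group but the protein-subunit vaccine wins overall — the comparison reverses. The adjuvanted vaccine's recipients skew toward 65-plus, which has a lower base rate.

Yes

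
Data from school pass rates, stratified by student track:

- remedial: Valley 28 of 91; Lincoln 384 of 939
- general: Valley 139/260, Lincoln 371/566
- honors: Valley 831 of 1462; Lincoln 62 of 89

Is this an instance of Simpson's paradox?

Yes

Remedial: Valley 28/91 = 30.8%, Lincoln 384/939 = 40.9% → Lincoln
General: Valley 139/260 = 53.5%, Lincoln 371/566 = 65.5% → Lincoln
Honors: Valley 831/1462 = 56.8%, Lincoln 62/89 = 69.7% → Lincoln
Overall: Valley 998/1813 = 55.0%, Lincoln 817/1594 = 51.3% → Valley
Lincoln wins each student group but Valley wins overall — the comparison reverses. Lincoln's students skew toward remedial, which has a lower base rate.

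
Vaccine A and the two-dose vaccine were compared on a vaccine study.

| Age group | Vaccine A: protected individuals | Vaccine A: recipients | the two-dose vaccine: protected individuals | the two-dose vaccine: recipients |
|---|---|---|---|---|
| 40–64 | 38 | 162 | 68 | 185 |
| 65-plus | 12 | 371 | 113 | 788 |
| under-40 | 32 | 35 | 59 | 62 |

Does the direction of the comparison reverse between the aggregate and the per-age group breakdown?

40–64: Vaccine A 38/162 = 23.5%, the two-dose vaccine 68/185 = 36.8% → the two-dose vaccine
65-plus: Vaccine A 12/371 = 3.2%, the two-dose vaccine 113/788 = 14.3% → the two-dose vaccine
Under-40: Vaccine A 32/35 = 91.4%, the two-dose vaccine 59/62 = 95.2% → the two-dose vaccine
Overall: Vaccine A 82/568 = 14.4%, the two-dose vaccine 240/1035 = 23.2% → the two-dose vaccine
The two-dose vaccine wins overall and in every age group — no reversal.

No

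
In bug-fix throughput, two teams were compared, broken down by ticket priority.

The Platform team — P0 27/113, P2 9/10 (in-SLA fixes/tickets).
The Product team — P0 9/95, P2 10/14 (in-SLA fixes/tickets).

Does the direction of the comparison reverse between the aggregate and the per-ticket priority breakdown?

No

P0: the Platform team 27/113 = 23.9%, the Product team 9/95 = 9.5% → the Platform team
P2: the Platform team 9/10 = 90.0%, the Product team 10/14 = 71.4% → the Platform team
Overall: the Platform team 36/123 = 29.3%, the Product team 19/109 = 17.4% → the Platform team
The Platform team wins overall and in every ticket group — no reversal.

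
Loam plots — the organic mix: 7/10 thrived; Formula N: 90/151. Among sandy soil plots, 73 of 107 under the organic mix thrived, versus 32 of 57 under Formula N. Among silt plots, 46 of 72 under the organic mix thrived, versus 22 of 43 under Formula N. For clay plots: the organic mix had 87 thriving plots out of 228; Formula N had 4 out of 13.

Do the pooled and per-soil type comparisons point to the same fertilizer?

No

Loam: the organic mix 7/10 = 70.0%, Formula N 90/151 = 59.6% → the organic mix
Sandy soil: the organic mix 73/107 = 68.2%, Formula N 32/57 = 56.1% → the organic mix
Silt: the organic mix 46/72 = 63.9%, Formula N 22/43 = 51.2% → the organic mix
Clay: the organic mix 87/228 = 38.2%, Formula N 4/13 = 30.8% → the organic mix
Overall: the organic mix 213/417 = 51.1%, Formula N 148/264 = 56.1% → Formula N
The organic mix wins each soil group but Formula N wins overall — the comparison reverses. The organic mix's plots skew toward clay, which has a lower base rate.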